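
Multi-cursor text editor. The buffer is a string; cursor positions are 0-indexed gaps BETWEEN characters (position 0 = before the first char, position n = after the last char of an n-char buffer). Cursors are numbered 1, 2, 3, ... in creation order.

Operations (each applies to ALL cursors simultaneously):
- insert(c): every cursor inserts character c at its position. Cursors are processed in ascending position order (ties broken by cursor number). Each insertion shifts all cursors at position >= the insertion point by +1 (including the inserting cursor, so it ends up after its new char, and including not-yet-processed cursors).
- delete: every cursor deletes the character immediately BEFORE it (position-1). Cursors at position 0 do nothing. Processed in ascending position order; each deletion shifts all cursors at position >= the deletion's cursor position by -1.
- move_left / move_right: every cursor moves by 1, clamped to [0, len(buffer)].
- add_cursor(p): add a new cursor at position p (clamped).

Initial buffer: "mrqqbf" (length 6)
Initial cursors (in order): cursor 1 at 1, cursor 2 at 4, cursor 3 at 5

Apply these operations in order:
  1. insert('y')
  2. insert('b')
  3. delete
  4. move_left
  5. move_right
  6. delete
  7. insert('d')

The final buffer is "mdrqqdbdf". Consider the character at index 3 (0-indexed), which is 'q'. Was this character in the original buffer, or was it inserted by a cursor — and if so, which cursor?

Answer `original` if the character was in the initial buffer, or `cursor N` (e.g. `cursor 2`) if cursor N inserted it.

Answer: original

Derivation:
After op 1 (insert('y')): buffer="myrqqybyf" (len 9), cursors c1@2 c2@6 c3@8, authorship .1...2.3.
After op 2 (insert('b')): buffer="mybrqqybbybf" (len 12), cursors c1@3 c2@8 c3@11, authorship .11...22.33.
After op 3 (delete): buffer="myrqqybyf" (len 9), cursors c1@2 c2@6 c3@8, authorship .1...2.3.
After op 4 (move_left): buffer="myrqqybyf" (len 9), cursors c1@1 c2@5 c3@7, authorship .1...2.3.
After op 5 (move_right): buffer="myrqqybyf" (len 9), cursors c1@2 c2@6 c3@8, authorship .1...2.3.
After op 6 (delete): buffer="mrqqbf" (len 6), cursors c1@1 c2@4 c3@5, authorship ......
After op 7 (insert('d')): buffer="mdrqqdbdf" (len 9), cursors c1@2 c2@6 c3@8, authorship .1...2.3.
Authorship (.=original, N=cursor N): . 1 . . . 2 . 3 .
Index 3: author = original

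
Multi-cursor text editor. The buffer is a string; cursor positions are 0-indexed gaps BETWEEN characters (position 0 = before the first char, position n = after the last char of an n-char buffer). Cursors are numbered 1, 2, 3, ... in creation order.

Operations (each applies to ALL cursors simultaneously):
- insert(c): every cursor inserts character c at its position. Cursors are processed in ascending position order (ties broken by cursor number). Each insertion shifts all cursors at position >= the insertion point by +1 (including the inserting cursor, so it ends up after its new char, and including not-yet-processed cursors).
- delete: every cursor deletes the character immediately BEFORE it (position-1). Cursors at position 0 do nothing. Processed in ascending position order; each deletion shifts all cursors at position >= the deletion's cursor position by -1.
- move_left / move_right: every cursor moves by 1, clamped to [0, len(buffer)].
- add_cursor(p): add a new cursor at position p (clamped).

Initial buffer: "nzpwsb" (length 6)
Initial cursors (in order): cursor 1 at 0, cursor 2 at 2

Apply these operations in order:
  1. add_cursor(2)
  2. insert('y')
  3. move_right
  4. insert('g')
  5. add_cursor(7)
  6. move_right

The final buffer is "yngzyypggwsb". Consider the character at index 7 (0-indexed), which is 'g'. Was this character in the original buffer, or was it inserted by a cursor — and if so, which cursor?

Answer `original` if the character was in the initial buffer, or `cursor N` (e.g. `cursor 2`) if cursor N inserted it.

After op 1 (add_cursor(2)): buffer="nzpwsb" (len 6), cursors c1@0 c2@2 c3@2, authorship ......
After op 2 (insert('y')): buffer="ynzyypwsb" (len 9), cursors c1@1 c2@5 c3@5, authorship 1..23....
After op 3 (move_right): buffer="ynzyypwsb" (len 9), cursors c1@2 c2@6 c3@6, authorship 1..23....
After op 4 (insert('g')): buffer="yngzyypggwsb" (len 12), cursors c1@3 c2@9 c3@9, authorship 1.1.23.23...
After op 5 (add_cursor(7)): buffer="yngzyypggwsb" (len 12), cursors c1@3 c4@7 c2@9 c3@9, authorship 1.1.23.23...
After op 6 (move_right): buffer="yngzyypggwsb" (len 12), cursors c1@4 c4@8 c2@10 c3@10, authorship 1.1.23.23...
Authorship (.=original, N=cursor N): 1 . 1 . 2 3 . 2 3 . . .
Index 7: author = 2

Answer: cursor 2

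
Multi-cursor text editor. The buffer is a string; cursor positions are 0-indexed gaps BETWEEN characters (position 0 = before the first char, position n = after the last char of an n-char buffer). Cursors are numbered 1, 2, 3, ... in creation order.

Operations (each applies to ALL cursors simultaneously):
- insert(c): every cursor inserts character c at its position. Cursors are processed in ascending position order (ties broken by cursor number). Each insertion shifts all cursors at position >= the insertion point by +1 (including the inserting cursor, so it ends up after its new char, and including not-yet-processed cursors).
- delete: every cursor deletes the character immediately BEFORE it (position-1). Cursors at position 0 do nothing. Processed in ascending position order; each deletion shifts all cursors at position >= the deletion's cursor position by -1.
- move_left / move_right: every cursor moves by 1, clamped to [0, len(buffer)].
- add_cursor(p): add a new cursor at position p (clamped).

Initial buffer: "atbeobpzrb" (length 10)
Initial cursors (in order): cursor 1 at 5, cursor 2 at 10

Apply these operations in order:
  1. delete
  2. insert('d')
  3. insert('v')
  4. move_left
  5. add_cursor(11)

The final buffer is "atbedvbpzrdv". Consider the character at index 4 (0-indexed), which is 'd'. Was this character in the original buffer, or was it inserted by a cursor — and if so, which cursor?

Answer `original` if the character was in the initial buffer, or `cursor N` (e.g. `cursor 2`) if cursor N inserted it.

After op 1 (delete): buffer="atbebpzr" (len 8), cursors c1@4 c2@8, authorship ........
After op 2 (insert('d')): buffer="atbedbpzrd" (len 10), cursors c1@5 c2@10, authorship ....1....2
After op 3 (insert('v')): buffer="atbedvbpzrdv" (len 12), cursors c1@6 c2@12, authorship ....11....22
After op 4 (move_left): buffer="atbedvbpzrdv" (len 12), cursors c1@5 c2@11, authorship ....11....22
After op 5 (add_cursor(11)): buffer="atbedvbpzrdv" (len 12), cursors c1@5 c2@11 c3@11, authorship ....11....22
Authorship (.=original, N=cursor N): . . . . 1 1 . . . . 2 2
Index 4: author = 1

Answer: cursor 1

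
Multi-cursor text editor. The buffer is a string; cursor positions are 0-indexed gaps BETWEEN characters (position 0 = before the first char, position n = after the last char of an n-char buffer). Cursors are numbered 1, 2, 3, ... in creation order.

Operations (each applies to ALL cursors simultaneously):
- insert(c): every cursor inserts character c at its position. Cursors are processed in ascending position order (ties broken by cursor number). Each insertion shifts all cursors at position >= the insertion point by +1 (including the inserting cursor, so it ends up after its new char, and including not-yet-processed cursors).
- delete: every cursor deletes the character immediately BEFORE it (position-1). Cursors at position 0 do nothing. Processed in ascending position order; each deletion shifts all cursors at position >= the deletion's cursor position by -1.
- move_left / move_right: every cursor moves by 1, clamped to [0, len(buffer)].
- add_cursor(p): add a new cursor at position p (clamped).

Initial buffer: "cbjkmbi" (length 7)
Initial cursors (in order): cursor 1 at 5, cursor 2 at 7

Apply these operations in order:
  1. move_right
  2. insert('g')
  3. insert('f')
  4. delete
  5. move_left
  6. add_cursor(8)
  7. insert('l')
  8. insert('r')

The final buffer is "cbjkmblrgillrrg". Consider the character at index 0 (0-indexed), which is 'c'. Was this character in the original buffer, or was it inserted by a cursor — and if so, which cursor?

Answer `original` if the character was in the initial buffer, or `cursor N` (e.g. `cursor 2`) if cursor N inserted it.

Answer: original

Derivation:
After op 1 (move_right): buffer="cbjkmbi" (len 7), cursors c1@6 c2@7, authorship .......
After op 2 (insert('g')): buffer="cbjkmbgig" (len 9), cursors c1@7 c2@9, authorship ......1.2
After op 3 (insert('f')): buffer="cbjkmbgfigf" (len 11), cursors c1@8 c2@11, authorship ......11.22
After op 4 (delete): buffer="cbjkmbgig" (len 9), cursors c1@7 c2@9, authorship ......1.2
After op 5 (move_left): buffer="cbjkmbgig" (len 9), cursors c1@6 c2@8, authorship ......1.2
After op 6 (add_cursor(8)): buffer="cbjkmbgig" (len 9), cursors c1@6 c2@8 c3@8, authorship ......1.2
After op 7 (insert('l')): buffer="cbjkmblgillg" (len 12), cursors c1@7 c2@11 c3@11, authorship ......11.232
After op 8 (insert('r')): buffer="cbjkmblrgillrrg" (len 15), cursors c1@8 c2@14 c3@14, authorship ......111.23232
Authorship (.=original, N=cursor N): . . . . . . 1 1 1 . 2 3 2 3 2
Index 0: author = original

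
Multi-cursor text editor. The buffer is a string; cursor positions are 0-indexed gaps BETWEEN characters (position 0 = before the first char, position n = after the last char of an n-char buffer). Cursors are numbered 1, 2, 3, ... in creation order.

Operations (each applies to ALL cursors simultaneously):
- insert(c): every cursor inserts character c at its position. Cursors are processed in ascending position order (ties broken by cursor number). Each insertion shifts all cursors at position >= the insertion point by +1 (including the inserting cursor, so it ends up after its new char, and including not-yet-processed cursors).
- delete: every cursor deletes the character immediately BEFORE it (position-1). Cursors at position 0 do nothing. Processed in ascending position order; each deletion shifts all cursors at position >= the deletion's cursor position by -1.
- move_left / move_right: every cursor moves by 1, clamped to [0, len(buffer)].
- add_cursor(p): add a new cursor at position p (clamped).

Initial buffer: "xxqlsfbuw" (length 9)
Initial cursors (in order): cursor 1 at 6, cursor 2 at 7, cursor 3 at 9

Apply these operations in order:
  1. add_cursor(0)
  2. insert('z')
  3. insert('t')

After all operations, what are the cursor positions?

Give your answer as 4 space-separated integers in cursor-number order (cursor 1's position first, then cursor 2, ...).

Answer: 10 13 17 2

Derivation:
After op 1 (add_cursor(0)): buffer="xxqlsfbuw" (len 9), cursors c4@0 c1@6 c2@7 c3@9, authorship .........
After op 2 (insert('z')): buffer="zxxqlsfzbzuwz" (len 13), cursors c4@1 c1@8 c2@10 c3@13, authorship 4......1.2..3
After op 3 (insert('t')): buffer="ztxxqlsfztbztuwzt" (len 17), cursors c4@2 c1@10 c2@13 c3@17, authorship 44......11.22..33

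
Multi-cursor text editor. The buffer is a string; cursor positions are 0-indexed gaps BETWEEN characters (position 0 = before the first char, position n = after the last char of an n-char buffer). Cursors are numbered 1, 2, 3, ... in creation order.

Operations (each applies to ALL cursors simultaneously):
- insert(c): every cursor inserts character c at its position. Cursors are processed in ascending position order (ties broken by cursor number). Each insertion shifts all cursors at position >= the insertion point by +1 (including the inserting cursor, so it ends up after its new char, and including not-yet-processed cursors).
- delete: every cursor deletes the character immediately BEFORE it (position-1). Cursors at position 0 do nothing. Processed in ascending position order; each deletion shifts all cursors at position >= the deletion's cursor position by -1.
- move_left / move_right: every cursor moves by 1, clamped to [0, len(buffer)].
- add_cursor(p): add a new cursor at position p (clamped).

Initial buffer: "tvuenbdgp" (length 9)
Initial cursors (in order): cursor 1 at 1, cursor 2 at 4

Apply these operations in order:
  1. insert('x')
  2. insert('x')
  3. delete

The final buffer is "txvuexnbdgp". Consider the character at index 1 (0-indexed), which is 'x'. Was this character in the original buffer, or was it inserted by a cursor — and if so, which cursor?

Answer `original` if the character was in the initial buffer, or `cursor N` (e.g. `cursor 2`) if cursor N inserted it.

Answer: cursor 1

Derivation:
After op 1 (insert('x')): buffer="txvuexnbdgp" (len 11), cursors c1@2 c2@6, authorship .1...2.....
After op 2 (insert('x')): buffer="txxvuexxnbdgp" (len 13), cursors c1@3 c2@8, authorship .11...22.....
After op 3 (delete): buffer="txvuexnbdgp" (len 11), cursors c1@2 c2@6, authorship .1...2.....
Authorship (.=original, N=cursor N): . 1 . . . 2 . . . . .
Index 1: author = 1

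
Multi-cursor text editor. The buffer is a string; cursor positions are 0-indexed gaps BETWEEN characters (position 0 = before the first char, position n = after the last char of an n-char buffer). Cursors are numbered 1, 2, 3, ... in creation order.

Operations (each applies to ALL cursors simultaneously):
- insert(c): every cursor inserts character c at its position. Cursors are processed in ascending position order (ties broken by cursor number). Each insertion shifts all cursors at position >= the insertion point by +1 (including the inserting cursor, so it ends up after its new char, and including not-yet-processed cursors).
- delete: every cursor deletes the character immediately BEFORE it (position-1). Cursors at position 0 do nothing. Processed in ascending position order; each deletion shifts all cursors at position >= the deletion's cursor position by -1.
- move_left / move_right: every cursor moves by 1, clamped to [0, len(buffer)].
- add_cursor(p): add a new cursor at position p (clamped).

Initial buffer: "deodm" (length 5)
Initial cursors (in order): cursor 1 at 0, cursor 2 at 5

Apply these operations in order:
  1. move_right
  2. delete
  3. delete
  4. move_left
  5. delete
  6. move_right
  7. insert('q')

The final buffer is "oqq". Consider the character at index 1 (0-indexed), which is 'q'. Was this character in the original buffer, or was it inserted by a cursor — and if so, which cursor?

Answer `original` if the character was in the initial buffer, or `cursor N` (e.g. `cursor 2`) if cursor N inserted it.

After op 1 (move_right): buffer="deodm" (len 5), cursors c1@1 c2@5, authorship .....
After op 2 (delete): buffer="eod" (len 3), cursors c1@0 c2@3, authorship ...
After op 3 (delete): buffer="eo" (len 2), cursors c1@0 c2@2, authorship ..
After op 4 (move_left): buffer="eo" (len 2), cursors c1@0 c2@1, authorship ..
After op 5 (delete): buffer="o" (len 1), cursors c1@0 c2@0, authorship .
After op 6 (move_right): buffer="o" (len 1), cursors c1@1 c2@1, authorship .
After op 7 (insert('q')): buffer="oqq" (len 3), cursors c1@3 c2@3, authorship .12
Authorship (.=original, N=cursor N): . 1 2
Index 1: author = 1

Answer: cursor 1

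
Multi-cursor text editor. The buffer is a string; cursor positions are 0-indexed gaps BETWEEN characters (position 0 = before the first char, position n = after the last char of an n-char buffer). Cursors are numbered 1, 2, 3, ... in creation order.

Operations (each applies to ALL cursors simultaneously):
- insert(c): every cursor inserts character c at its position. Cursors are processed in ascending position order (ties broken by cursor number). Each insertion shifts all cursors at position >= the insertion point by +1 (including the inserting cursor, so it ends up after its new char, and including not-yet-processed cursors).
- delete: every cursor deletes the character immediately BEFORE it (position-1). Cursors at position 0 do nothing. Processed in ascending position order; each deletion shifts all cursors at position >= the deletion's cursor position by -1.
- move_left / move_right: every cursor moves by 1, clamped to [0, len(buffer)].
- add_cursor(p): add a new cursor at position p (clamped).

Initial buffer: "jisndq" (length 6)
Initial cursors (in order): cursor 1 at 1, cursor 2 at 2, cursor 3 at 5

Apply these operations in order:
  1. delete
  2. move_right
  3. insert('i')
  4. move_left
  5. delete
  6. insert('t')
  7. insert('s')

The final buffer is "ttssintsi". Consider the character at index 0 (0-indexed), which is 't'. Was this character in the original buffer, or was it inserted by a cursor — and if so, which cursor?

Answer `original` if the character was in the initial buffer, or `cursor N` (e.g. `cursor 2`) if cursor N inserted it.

After op 1 (delete): buffer="snq" (len 3), cursors c1@0 c2@0 c3@2, authorship ...
After op 2 (move_right): buffer="snq" (len 3), cursors c1@1 c2@1 c3@3, authorship ...
After op 3 (insert('i')): buffer="siinqi" (len 6), cursors c1@3 c2@3 c3@6, authorship .12..3
After op 4 (move_left): buffer="siinqi" (len 6), cursors c1@2 c2@2 c3@5, authorship .12..3
After op 5 (delete): buffer="ini" (len 3), cursors c1@0 c2@0 c3@2, authorship 2.3
After op 6 (insert('t')): buffer="ttinti" (len 6), cursors c1@2 c2@2 c3@5, authorship 122.33
After op 7 (insert('s')): buffer="ttssintsi" (len 9), cursors c1@4 c2@4 c3@8, authorship 12122.333
Authorship (.=original, N=cursor N): 1 2 1 2 2 . 3 3 3
Index 0: author = 1

Answer: cursor 1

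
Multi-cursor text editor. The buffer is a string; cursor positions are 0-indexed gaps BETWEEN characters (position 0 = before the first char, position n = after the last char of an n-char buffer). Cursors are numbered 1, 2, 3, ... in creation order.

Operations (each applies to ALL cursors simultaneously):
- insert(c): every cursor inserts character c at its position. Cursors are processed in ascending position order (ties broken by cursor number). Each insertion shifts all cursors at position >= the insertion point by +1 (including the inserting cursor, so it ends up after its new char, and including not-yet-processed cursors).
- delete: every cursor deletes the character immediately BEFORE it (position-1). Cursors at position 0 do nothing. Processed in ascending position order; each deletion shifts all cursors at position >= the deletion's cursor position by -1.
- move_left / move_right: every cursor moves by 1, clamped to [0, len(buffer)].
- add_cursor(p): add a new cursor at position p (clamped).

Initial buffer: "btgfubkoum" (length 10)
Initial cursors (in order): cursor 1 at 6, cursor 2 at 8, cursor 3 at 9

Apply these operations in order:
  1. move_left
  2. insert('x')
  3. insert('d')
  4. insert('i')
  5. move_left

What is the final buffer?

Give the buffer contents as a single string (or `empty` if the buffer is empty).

Answer: btgfuxdibkxdioxdium

Derivation:
After op 1 (move_left): buffer="btgfubkoum" (len 10), cursors c1@5 c2@7 c3@8, authorship ..........
After op 2 (insert('x')): buffer="btgfuxbkxoxum" (len 13), cursors c1@6 c2@9 c3@11, authorship .....1..2.3..
After op 3 (insert('d')): buffer="btgfuxdbkxdoxdum" (len 16), cursors c1@7 c2@11 c3@14, authorship .....11..22.33..
After op 4 (insert('i')): buffer="btgfuxdibkxdioxdium" (len 19), cursors c1@8 c2@13 c3@17, authorship .....111..222.333..
After op 5 (move_left): buffer="btgfuxdibkxdioxdium" (len 19), cursors c1@7 c2@12 c3@16, authorship .....111..222.333..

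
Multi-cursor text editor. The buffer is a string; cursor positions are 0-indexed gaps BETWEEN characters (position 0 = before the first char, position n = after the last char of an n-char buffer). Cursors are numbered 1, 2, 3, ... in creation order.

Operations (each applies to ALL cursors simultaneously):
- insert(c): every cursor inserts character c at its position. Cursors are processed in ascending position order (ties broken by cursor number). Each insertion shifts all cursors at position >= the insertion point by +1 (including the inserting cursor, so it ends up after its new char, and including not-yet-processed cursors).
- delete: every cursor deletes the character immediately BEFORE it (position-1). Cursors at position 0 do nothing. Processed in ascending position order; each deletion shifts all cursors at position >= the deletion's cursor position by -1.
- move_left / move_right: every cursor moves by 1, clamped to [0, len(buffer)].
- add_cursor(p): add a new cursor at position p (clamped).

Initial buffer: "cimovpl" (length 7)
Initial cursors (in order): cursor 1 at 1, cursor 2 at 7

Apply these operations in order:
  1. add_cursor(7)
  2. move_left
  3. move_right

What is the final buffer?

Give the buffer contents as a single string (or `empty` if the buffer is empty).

After op 1 (add_cursor(7)): buffer="cimovpl" (len 7), cursors c1@1 c2@7 c3@7, authorship .......
After op 2 (move_left): buffer="cimovpl" (len 7), cursors c1@0 c2@6 c3@6, authorship .......
After op 3 (move_right): buffer="cimovpl" (len 7), cursors c1@1 c2@7 c3@7, authorship .......

Answer: cimovpl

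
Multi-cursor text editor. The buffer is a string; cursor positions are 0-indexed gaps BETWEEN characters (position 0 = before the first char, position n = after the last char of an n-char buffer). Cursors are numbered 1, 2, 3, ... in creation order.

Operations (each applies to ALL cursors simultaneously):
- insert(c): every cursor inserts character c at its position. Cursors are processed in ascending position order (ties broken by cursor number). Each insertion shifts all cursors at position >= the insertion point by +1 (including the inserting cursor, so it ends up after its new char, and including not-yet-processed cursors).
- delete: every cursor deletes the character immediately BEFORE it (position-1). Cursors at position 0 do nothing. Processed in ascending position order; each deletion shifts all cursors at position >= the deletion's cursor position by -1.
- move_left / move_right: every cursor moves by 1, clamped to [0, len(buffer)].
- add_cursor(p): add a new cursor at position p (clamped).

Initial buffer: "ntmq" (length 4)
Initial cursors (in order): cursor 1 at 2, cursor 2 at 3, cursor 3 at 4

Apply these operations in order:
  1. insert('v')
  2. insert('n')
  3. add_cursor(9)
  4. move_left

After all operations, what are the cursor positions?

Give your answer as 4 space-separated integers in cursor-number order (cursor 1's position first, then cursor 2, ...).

Answer: 3 6 9 8

Derivation:
After op 1 (insert('v')): buffer="ntvmvqv" (len 7), cursors c1@3 c2@5 c3@7, authorship ..1.2.3
After op 2 (insert('n')): buffer="ntvnmvnqvn" (len 10), cursors c1@4 c2@7 c3@10, authorship ..11.22.33
After op 3 (add_cursor(9)): buffer="ntvnmvnqvn" (len 10), cursors c1@4 c2@7 c4@9 c3@10, authorship ..11.22.33
After op 4 (move_left): buffer="ntvnmvnqvn" (len 10), cursors c1@3 c2@6 c4@8 c3@9, authorship ..11.22.33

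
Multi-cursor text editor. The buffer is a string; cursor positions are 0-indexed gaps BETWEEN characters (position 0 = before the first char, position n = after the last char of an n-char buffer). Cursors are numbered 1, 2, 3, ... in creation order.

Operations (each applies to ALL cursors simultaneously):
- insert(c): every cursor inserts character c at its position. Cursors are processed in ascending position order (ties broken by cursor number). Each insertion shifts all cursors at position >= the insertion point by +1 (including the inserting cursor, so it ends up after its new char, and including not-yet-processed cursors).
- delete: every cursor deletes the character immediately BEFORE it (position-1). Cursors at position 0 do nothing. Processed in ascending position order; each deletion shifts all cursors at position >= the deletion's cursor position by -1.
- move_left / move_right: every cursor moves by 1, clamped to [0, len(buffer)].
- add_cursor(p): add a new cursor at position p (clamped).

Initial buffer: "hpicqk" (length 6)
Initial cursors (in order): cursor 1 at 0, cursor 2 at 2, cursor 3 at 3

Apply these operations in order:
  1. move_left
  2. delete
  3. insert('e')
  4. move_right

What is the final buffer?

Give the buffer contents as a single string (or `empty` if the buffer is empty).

After op 1 (move_left): buffer="hpicqk" (len 6), cursors c1@0 c2@1 c3@2, authorship ......
After op 2 (delete): buffer="icqk" (len 4), cursors c1@0 c2@0 c3@0, authorship ....
After op 3 (insert('e')): buffer="eeeicqk" (len 7), cursors c1@3 c2@3 c3@3, authorship 123....
After op 4 (move_right): buffer="eeeicqk" (len 7), cursors c1@4 c2@4 c3@4, authorship 123....

Answer: eeeicqk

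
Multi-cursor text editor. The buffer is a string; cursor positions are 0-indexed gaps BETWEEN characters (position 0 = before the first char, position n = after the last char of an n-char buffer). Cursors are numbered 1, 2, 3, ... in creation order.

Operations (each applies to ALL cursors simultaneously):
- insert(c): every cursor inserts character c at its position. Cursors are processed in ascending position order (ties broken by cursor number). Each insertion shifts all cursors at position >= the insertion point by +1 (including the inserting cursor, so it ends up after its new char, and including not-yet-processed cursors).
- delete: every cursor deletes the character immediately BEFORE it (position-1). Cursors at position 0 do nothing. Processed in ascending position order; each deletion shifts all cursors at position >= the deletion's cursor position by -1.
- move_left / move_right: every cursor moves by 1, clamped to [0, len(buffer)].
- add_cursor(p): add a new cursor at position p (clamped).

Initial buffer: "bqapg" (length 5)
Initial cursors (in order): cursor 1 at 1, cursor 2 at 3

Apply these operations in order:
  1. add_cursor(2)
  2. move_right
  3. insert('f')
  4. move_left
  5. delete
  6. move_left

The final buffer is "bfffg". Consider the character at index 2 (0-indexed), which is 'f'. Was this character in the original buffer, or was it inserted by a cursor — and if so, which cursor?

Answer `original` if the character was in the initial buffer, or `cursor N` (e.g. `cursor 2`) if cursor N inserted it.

Answer: cursor 3

Derivation:
After op 1 (add_cursor(2)): buffer="bqapg" (len 5), cursors c1@1 c3@2 c2@3, authorship .....
After op 2 (move_right): buffer="bqapg" (len 5), cursors c1@2 c3@3 c2@4, authorship .....
After op 3 (insert('f')): buffer="bqfafpfg" (len 8), cursors c1@3 c3@5 c2@7, authorship ..1.3.2.
After op 4 (move_left): buffer="bqfafpfg" (len 8), cursors c1@2 c3@4 c2@6, authorship ..1.3.2.
After op 5 (delete): buffer="bfffg" (len 5), cursors c1@1 c3@2 c2@3, authorship .132.
After op 6 (move_left): buffer="bfffg" (len 5), cursors c1@0 c3@1 c2@2, authorship .132.
Authorship (.=original, N=cursor N): . 1 3 2 .
Index 2: author = 3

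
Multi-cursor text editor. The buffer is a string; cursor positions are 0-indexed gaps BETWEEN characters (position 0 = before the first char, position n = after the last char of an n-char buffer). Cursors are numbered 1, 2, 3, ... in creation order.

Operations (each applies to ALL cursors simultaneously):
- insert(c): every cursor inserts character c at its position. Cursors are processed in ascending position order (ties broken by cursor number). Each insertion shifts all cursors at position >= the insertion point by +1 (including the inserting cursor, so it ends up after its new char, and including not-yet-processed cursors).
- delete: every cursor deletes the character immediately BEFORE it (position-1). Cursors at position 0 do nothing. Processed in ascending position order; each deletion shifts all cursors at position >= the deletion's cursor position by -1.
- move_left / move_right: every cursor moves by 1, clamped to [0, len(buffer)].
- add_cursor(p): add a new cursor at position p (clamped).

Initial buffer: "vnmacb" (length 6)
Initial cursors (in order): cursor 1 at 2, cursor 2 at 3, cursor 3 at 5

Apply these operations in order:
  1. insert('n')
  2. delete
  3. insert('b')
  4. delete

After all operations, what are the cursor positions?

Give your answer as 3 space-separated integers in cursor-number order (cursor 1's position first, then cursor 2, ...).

Answer: 2 3 5

Derivation:
After op 1 (insert('n')): buffer="vnnmnacnb" (len 9), cursors c1@3 c2@5 c3@8, authorship ..1.2..3.
After op 2 (delete): buffer="vnmacb" (len 6), cursors c1@2 c2@3 c3@5, authorship ......
After op 3 (insert('b')): buffer="vnbmbacbb" (len 9), cursors c1@3 c2@5 c3@8, authorship ..1.2..3.
After op 4 (delete): buffer="vnmacb" (len 6), cursors c1@2 c2@3 c3@5, authorship ......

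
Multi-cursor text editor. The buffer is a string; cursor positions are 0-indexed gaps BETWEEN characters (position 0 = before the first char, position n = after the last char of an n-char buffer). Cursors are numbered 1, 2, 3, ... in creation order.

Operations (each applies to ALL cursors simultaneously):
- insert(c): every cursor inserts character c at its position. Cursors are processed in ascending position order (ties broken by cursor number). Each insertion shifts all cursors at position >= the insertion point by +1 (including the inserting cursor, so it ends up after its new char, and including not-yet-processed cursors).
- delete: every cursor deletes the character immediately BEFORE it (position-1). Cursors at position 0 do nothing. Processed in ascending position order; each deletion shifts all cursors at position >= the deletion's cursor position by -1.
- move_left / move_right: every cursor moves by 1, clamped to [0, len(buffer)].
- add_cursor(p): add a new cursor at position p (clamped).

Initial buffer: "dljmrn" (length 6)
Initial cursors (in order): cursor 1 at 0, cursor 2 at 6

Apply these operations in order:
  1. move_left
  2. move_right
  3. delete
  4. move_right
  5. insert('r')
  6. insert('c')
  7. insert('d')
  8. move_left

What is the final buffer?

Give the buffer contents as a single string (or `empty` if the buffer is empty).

After op 1 (move_left): buffer="dljmrn" (len 6), cursors c1@0 c2@5, authorship ......
After op 2 (move_right): buffer="dljmrn" (len 6), cursors c1@1 c2@6, authorship ......
After op 3 (delete): buffer="ljmr" (len 4), cursors c1@0 c2@4, authorship ....
After op 4 (move_right): buffer="ljmr" (len 4), cursors c1@1 c2@4, authorship ....
After op 5 (insert('r')): buffer="lrjmrr" (len 6), cursors c1@2 c2@6, authorship .1...2
After op 6 (insert('c')): buffer="lrcjmrrc" (len 8), cursors c1@3 c2@8, authorship .11...22
After op 7 (insert('d')): buffer="lrcdjmrrcd" (len 10), cursors c1@4 c2@10, authorship .111...222
After op 8 (move_left): buffer="lrcdjmrrcd" (len 10), cursors c1@3 c2@9, authorship .111...222

Answer: lrcdjmrrcd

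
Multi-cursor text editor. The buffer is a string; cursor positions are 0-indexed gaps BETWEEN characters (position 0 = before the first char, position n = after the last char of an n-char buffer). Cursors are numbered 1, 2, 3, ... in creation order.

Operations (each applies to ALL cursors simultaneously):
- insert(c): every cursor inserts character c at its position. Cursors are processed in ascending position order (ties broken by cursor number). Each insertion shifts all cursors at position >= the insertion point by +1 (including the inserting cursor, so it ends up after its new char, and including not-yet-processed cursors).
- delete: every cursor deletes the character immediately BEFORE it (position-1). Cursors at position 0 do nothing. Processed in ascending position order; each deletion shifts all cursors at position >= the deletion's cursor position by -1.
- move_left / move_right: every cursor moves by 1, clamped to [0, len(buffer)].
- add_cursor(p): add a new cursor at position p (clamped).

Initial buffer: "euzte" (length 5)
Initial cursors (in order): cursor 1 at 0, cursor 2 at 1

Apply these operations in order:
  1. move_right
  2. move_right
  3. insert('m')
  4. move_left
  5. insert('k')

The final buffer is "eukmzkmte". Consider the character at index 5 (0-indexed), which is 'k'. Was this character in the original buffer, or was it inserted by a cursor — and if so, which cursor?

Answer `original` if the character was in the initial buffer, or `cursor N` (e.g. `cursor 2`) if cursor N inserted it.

Answer: cursor 2

Derivation:
After op 1 (move_right): buffer="euzte" (len 5), cursors c1@1 c2@2, authorship .....
After op 2 (move_right): buffer="euzte" (len 5), cursors c1@2 c2@3, authorship .....
After op 3 (insert('m')): buffer="eumzmte" (len 7), cursors c1@3 c2@5, authorship ..1.2..
After op 4 (move_left): buffer="eumzmte" (len 7), cursors c1@2 c2@4, authorship ..1.2..
After op 5 (insert('k')): buffer="eukmzkmte" (len 9), cursors c1@3 c2@6, authorship ..11.22..
Authorship (.=original, N=cursor N): . . 1 1 . 2 2 . .
Index 5: author = 2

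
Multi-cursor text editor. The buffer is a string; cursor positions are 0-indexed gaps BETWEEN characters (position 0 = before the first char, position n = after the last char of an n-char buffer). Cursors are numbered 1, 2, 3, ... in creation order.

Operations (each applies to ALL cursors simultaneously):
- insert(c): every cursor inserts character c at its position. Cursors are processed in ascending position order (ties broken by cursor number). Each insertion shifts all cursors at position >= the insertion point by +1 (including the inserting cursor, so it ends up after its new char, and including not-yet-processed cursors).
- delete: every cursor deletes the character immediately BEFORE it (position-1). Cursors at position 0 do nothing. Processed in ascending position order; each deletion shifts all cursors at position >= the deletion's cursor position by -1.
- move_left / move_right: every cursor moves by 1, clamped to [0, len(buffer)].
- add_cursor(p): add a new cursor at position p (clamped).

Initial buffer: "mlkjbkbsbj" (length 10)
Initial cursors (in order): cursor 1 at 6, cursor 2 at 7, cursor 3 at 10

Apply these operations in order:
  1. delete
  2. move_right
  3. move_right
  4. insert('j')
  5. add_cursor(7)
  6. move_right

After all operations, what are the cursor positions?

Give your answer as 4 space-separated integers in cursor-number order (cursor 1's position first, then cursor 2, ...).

After op 1 (delete): buffer="mlkjbsb" (len 7), cursors c1@5 c2@5 c3@7, authorship .......
After op 2 (move_right): buffer="mlkjbsb" (len 7), cursors c1@6 c2@6 c3@7, authorship .......
After op 3 (move_right): buffer="mlkjbsb" (len 7), cursors c1@7 c2@7 c3@7, authorship .......
After op 4 (insert('j')): buffer="mlkjbsbjjj" (len 10), cursors c1@10 c2@10 c3@10, authorship .......123
After op 5 (add_cursor(7)): buffer="mlkjbsbjjj" (len 10), cursors c4@7 c1@10 c2@10 c3@10, authorship .......123
After op 6 (move_right): buffer="mlkjbsbjjj" (len 10), cursors c4@8 c1@10 c2@10 c3@10, authorship .......123

Answer: 10 10 10 8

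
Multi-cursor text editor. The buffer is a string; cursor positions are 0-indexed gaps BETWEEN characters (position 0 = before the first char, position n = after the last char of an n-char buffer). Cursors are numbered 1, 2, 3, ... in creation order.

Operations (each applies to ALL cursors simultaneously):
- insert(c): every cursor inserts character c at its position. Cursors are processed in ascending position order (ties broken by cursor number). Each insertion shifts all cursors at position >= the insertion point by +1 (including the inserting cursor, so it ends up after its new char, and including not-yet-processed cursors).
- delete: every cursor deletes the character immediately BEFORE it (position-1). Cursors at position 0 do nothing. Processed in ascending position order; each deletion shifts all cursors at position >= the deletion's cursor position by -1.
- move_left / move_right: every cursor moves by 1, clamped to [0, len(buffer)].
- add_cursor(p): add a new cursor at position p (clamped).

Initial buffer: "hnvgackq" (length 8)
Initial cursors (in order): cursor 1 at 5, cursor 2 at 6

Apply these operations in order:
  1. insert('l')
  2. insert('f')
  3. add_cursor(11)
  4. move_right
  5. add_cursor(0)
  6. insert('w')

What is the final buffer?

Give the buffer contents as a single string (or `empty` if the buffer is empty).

After op 1 (insert('l')): buffer="hnvgalclkq" (len 10), cursors c1@6 c2@8, authorship .....1.2..
After op 2 (insert('f')): buffer="hnvgalfclfkq" (len 12), cursors c1@7 c2@10, authorship .....11.22..
After op 3 (add_cursor(11)): buffer="hnvgalfclfkq" (len 12), cursors c1@7 c2@10 c3@11, authorship .....11.22..
After op 4 (move_right): buffer="hnvgalfclfkq" (len 12), cursors c1@8 c2@11 c3@12, authorship .....11.22..
After op 5 (add_cursor(0)): buffer="hnvgalfclfkq" (len 12), cursors c4@0 c1@8 c2@11 c3@12, authorship .....11.22..
After op 6 (insert('w')): buffer="whnvgalfcwlfkwqw" (len 16), cursors c4@1 c1@10 c2@14 c3@16, authorship 4.....11.122.2.3

Answer: whnvgalfcwlfkwqw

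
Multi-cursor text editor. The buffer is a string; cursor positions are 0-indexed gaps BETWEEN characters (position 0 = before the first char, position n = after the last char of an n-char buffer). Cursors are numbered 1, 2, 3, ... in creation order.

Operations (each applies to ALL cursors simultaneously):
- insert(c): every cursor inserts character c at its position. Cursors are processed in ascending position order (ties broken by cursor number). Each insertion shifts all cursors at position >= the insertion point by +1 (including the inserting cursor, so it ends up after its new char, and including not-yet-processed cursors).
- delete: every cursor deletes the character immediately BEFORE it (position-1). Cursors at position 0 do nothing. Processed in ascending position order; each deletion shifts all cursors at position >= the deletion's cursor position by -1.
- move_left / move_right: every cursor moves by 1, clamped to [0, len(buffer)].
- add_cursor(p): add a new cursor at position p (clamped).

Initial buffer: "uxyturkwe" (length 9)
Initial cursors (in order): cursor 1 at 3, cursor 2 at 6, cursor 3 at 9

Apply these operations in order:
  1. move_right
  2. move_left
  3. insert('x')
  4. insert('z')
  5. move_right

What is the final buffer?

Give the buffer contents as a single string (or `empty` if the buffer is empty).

Answer: uxyxzturxzkwxze

Derivation:
After op 1 (move_right): buffer="uxyturkwe" (len 9), cursors c1@4 c2@7 c3@9, authorship .........
After op 2 (move_left): buffer="uxyturkwe" (len 9), cursors c1@3 c2@6 c3@8, authorship .........
After op 3 (insert('x')): buffer="uxyxturxkwxe" (len 12), cursors c1@4 c2@8 c3@11, authorship ...1...2..3.
After op 4 (insert('z')): buffer="uxyxzturxzkwxze" (len 15), cursors c1@5 c2@10 c3@14, authorship ...11...22..33.
After op 5 (move_right): buffer="uxyxzturxzkwxze" (len 15), cursors c1@6 c2@11 c3@15, authorship ...11...22..33.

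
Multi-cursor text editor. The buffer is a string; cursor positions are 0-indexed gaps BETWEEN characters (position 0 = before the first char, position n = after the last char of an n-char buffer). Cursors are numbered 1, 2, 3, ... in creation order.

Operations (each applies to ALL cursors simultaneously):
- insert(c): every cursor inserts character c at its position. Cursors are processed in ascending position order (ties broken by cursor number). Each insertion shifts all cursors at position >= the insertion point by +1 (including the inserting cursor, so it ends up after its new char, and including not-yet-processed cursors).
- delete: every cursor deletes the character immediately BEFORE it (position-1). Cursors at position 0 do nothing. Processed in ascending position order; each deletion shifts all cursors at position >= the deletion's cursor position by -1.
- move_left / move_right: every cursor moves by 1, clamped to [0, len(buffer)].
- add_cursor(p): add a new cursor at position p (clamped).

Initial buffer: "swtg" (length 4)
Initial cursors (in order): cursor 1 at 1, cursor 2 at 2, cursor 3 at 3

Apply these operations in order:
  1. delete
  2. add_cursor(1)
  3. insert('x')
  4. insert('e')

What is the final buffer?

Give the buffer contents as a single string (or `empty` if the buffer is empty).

After op 1 (delete): buffer="g" (len 1), cursors c1@0 c2@0 c3@0, authorship .
After op 2 (add_cursor(1)): buffer="g" (len 1), cursors c1@0 c2@0 c3@0 c4@1, authorship .
After op 3 (insert('x')): buffer="xxxgx" (len 5), cursors c1@3 c2@3 c3@3 c4@5, authorship 123.4
After op 4 (insert('e')): buffer="xxxeeegxe" (len 9), cursors c1@6 c2@6 c3@6 c4@9, authorship 123123.44

Answer: xxxeeegxe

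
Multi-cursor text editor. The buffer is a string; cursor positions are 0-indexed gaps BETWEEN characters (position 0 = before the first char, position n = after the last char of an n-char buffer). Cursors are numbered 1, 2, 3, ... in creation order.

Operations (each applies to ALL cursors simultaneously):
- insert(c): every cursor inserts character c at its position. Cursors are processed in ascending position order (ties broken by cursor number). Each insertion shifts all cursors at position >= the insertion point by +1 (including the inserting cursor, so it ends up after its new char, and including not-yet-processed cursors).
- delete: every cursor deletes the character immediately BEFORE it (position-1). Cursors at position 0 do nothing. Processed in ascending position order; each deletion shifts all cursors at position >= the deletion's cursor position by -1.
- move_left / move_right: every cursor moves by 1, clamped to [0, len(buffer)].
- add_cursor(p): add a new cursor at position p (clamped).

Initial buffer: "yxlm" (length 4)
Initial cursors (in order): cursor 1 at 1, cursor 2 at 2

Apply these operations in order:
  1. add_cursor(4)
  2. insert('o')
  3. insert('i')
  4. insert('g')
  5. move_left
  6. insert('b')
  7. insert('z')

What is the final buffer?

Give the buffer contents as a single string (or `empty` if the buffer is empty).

After op 1 (add_cursor(4)): buffer="yxlm" (len 4), cursors c1@1 c2@2 c3@4, authorship ....
After op 2 (insert('o')): buffer="yoxolmo" (len 7), cursors c1@2 c2@4 c3@7, authorship .1.2..3
After op 3 (insert('i')): buffer="yoixoilmoi" (len 10), cursors c1@3 c2@6 c3@10, authorship .11.22..33
After op 4 (insert('g')): buffer="yoigxoiglmoig" (len 13), cursors c1@4 c2@8 c3@13, authorship .111.222..333
After op 5 (move_left): buffer="yoigxoiglmoig" (len 13), cursors c1@3 c2@7 c3@12, authorship .111.222..333
After op 6 (insert('b')): buffer="yoibgxoibglmoibg" (len 16), cursors c1@4 c2@9 c3@15, authorship .1111.2222..3333
After op 7 (insert('z')): buffer="yoibzgxoibzglmoibzg" (len 19), cursors c1@5 c2@11 c3@18, authorship .11111.22222..33333

Answer: yoibzgxoibzglmoibzg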